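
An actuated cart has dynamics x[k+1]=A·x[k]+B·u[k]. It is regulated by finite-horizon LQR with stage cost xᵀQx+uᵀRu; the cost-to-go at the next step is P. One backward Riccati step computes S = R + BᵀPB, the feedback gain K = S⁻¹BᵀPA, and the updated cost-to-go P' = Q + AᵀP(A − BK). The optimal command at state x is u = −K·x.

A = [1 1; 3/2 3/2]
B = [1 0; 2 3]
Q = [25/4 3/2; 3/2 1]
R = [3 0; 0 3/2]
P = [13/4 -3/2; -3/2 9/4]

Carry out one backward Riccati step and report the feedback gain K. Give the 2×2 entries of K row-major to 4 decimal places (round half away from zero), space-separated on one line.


BᵀP = [0.2500 3.0000; -4.5000 6.7500]
S = R + BᵀPB = [3 0; 0 3/2] + [6.2500 9.0000; 9.0000 20.2500] = [9.2500 9.0000; 9.0000 21.7500]
BᵀPA = [4.7500 4.7500; 5.6250 5.6250]
K = S⁻¹·BᵀPA = [0.4384 0.4384; 0.0772 0.0772]
A−BK = [0.5616 0.5616; 0.3916 0.3916]
AᵀP(A−BK) = [1.2958 1.2958; 1.2958 1.2958]
P' = Q + AᵀP(A−BK) = [7.5458 2.7958; 2.7958 2.2958]
tr(P') = 9.8417

0.4384 0.4384 0.0772 0.0772


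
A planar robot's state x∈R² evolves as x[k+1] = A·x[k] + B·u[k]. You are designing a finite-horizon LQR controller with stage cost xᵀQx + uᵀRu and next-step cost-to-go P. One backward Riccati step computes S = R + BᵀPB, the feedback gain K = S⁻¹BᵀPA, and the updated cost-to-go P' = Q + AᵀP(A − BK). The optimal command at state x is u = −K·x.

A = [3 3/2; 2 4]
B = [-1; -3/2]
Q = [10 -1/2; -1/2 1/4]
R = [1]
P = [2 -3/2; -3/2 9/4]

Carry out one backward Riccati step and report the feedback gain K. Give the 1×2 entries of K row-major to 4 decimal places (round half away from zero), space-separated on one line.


BᵀP = [0.2500 -1.8750]
S = R + BᵀPB = [1] + [2.5625] = [3.5625]
BᵀPA = [-3.0000 -7.1250]
K = S⁻¹·BᵀPA = [-0.8421 -2.0000]
A−BK = [2.1579 -0.5000; 0.7368 1.0000]
AᵀP(A−BK) = [6.4737 -1.5000; -1.5000 8.2500]
P' = Q + AᵀP(A−BK) = [16.4737 -2.0000; -2.0000 8.5000]
tr(P') = 24.9737

-0.8421 -2.0000


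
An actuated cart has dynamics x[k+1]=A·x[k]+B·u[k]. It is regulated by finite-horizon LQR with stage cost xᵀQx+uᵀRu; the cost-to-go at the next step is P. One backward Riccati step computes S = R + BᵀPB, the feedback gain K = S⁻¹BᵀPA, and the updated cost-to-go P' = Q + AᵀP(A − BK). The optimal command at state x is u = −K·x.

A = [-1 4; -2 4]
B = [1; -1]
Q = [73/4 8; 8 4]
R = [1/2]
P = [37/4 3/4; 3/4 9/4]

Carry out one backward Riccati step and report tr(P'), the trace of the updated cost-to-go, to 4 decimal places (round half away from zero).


173.9524

BᵀP = [8.5000 -1.5000]
S = R + BᵀPB = [1/2] + [10.0000] = [10.5000]
BᵀPA = [-5.5000 28.0000]
K = S⁻¹·BᵀPA = [-0.5238 2.6667]
A−BK = [-0.4762 1.3333; -2.5238 6.6667]
AᵀP(A−BK) = [18.3690 -49.3333; -49.3333 133.3333]
P' = Q + AᵀP(A−BK) = [36.6190 -41.3333; -41.3333 137.3333]
tr(P') = 173.9524


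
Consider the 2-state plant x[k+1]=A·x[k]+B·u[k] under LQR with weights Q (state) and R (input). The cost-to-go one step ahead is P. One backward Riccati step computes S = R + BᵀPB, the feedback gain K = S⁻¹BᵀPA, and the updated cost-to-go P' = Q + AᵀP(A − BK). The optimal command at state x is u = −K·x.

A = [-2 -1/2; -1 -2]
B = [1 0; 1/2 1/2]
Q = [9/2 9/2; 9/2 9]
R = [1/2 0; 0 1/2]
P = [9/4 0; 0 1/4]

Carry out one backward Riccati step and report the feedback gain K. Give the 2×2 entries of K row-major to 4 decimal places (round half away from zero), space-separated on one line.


-1.6436 -0.4802 -0.0396 -0.3911

BᵀP = [2.2500 0.1250; 0.0000 0.1250]
S = R + BᵀPB = [1/2 0; 0 1/2] + [2.3125 0.0625; 0.0625 0.0625] = [2.8125 0.0625; 0.0625 0.5625]
BᵀPA = [-4.6250 -1.3750; -0.1250 -0.2500]
K = S⁻¹·BᵀPA = [-1.6436 -0.4802; -0.0396 -0.3911]
A−BK = [-0.3564 -0.0198; -0.1584 -1.5644]
AᵀP(A−BK) = [1.6436 0.4802; 0.4802 0.8045]
P' = Q + AᵀP(A−BK) = [6.1436 4.9802; 4.9802 9.8045]
tr(P') = 15.9480


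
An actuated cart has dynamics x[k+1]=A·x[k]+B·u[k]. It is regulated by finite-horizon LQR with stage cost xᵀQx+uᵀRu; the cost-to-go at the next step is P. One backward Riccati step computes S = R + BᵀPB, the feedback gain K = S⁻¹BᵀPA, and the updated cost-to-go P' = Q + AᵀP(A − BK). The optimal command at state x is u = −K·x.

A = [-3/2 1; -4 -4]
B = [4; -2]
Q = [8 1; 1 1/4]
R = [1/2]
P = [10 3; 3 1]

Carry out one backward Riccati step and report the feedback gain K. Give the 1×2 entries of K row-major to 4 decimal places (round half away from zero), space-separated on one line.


BᵀP = [34.0000 10.0000]
S = R + BᵀPB = [1/2] + [116.0000] = [116.5000]
BᵀPA = [-91.0000 -6.0000]
K = S⁻¹·BᵀPA = [-0.7811 -0.0515]
A−BK = [1.6245 1.2060; -5.5622 -4.1030]
AᵀP(A−BK) = [3.4185 2.3133; 2.3133 1.6910]
P' = Q + AᵀP(A−BK) = [11.4185 3.3133; 3.3133 1.9410]
tr(P') = 13.3594

-0.7811 -0.0515


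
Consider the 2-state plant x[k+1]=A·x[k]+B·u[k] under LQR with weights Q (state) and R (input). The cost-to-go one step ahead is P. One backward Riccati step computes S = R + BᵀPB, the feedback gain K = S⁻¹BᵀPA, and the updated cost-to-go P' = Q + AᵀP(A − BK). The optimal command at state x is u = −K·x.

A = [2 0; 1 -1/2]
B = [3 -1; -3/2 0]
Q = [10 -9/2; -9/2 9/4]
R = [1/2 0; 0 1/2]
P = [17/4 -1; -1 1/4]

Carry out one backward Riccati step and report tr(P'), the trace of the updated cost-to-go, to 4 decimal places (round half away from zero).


12.4227

BᵀP = [14.2500 -3.3750; -4.2500 1.0000]
S = R + BᵀPB = [1/2 0; 0 1/2] + [47.8125 -14.2500; -14.2500 4.2500] = [48.3125 -14.2500; -14.2500 4.7500]
BᵀPA = [25.1250 1.6875; -7.5000 -0.5000]
K = S⁻¹·BᵀPA = [0.4719 0.0337; -0.1632 -0.0041]
A−BK = [0.4211 -0.1053; 1.7079 -0.4494]
AᵀP(A−BK) = [0.1691 -0.0030; -0.0030 0.0035]
P' = Q + AᵀP(A−BK) = [10.1691 -4.5030; -4.5030 2.2535]
tr(P') = 12.4227


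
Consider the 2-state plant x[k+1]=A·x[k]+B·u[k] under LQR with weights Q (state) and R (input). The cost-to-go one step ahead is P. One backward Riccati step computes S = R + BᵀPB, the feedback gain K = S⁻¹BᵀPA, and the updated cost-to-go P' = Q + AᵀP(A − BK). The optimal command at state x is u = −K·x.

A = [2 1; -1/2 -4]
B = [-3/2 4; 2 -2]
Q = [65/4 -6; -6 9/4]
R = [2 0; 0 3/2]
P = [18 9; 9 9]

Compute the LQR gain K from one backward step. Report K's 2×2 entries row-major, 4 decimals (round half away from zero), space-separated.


BᵀP = [-9.0000 4.5000; 54.0000 18.0000]
S = R + BᵀPB = [2 0; 0 3/2] + [22.5000 -45.0000; -45.0000 180.0000] = [24.5000 -45.0000; -45.0000 181.5000]
BᵀPA = [-20.2500 -27.0000; 99.0000 -18.0000]
K = S⁻¹·BᵀPA = [0.3219 -2.3580; 0.6253 -0.6838]
A−BK = [-0.0182 0.1982; 0.1067 -0.6516]
AᵀP(A−BK) = [0.8672 -2.5531; -2.5531 14.0254]
P' = Q + AᵀP(A−BK) = [17.1172 -8.5531; -8.5531 16.2754]
tr(P') = 33.3926

0.3219 -2.3580 0.6253 -0.6838


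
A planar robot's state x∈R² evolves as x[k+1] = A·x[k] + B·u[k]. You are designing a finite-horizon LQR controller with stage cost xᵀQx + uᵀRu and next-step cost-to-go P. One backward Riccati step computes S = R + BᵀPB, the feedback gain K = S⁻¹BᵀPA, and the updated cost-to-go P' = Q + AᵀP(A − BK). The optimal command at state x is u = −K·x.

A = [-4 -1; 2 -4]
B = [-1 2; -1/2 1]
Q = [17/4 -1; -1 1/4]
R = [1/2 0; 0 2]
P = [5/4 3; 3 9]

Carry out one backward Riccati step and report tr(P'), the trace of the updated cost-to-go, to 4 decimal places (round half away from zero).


20.4815

BᵀP = [-2.7500 -7.5000; 5.5000 15.0000]
S = R + BᵀPB = [1/2 0; 0 2] + [6.5000 -13.0000; -13.0000 26.0000] = [7.0000 -13.0000; -13.0000 28.0000]
BᵀPA = [-4.0000 32.7500; 8.0000 -65.5000]
K = S⁻¹·BᵀPA = [-0.2963 2.4259; 0.1481 -1.2130]
A−BK = [-4.5926 3.8519; 1.7037 -1.5741]
AᵀP(A−BK) = [5.6296 -5.5926; -5.5926 10.3519]
P' = Q + AᵀP(A−BK) = [9.8796 -6.5926; -6.5926 10.6019]
tr(P') = 20.4815


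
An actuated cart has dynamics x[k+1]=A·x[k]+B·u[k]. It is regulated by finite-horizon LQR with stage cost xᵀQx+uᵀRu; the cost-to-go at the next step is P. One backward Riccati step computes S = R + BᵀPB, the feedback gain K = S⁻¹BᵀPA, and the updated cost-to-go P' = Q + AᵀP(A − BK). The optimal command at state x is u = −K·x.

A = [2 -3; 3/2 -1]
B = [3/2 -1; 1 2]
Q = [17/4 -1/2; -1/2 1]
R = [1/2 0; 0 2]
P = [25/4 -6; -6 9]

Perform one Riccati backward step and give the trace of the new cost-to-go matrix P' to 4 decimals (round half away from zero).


BᵀP = [3.3750 0.0000; -18.2500 24.0000]
S = R + BᵀPB = [1/2 0; 0 2] + [5.0625 -3.3750; -3.3750 66.2500] = [5.5625 -3.3750; -3.3750 68.2500]
BᵀPA = [6.7500 -10.1250; -0.5000 30.7500]
K = S⁻¹·BᵀPA = [1.2464 -1.5947; 0.0543 0.3717]
A−BK = [0.1847 -0.2363; 0.1449 -0.1487]
AᵀP(A−BK) = [0.8637 -1.0499; -1.0499 1.6741]
P' = Q + AᵀP(A−BK) = [5.1137 -1.5499; -1.5499 2.6741]
tr(P') = 7.7878

7.7878


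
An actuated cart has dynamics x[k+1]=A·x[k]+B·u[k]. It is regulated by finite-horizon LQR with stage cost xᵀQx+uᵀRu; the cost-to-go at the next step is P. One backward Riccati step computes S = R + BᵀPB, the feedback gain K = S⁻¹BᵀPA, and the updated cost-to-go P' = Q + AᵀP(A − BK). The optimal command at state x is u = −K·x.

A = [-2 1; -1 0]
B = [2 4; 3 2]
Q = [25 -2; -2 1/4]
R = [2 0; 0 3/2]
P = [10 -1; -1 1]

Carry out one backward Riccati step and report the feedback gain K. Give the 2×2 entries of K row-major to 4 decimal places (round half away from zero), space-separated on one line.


BᵀP = [17.0000 1.0000; 38.0000 -2.0000]
S = R + BᵀPB = [2 0; 0 3/2] + [37.0000 70.0000; 70.0000 148.0000] = [39.0000 70.0000; 70.0000 149.5000]
BᵀPA = [-35.0000 17.0000; -74.0000 38.0000]
K = S⁻¹·BᵀPA = [-0.0564 -0.1274; -0.4686 0.3138]
A−BK = [-0.0129 -0.0005; 0.1064 -0.2456]
AᵀP(A−BK) = [0.3514 -0.2354; -0.2354 0.2402]
P' = Q + AᵀP(A−BK) = [25.3514 -2.2354; -2.2354 0.4902]
tr(P') = 25.8416

-0.0564 -0.1274 -0.4686 0.3138


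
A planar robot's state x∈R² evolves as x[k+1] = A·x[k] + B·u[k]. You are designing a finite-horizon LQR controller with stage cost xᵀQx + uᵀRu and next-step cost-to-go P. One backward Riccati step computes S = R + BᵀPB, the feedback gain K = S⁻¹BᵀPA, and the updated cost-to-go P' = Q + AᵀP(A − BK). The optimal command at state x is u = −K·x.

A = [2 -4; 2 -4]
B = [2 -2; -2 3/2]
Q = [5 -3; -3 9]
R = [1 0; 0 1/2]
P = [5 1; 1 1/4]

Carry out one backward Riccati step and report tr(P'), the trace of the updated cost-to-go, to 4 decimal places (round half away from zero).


BᵀP = [8.0000 1.5000; -8.5000 -1.6250]
S = R + BᵀPB = [1 0; 0 1/2] + [13.0000 -13.7500; -13.7500 14.5625] = [14.0000 -13.7500; -13.7500 15.0625]
BᵀPA = [19.0000 -38.0000; -20.2500 40.5000]
K = S⁻¹·BᵀPA = [0.3553 -0.7106; -1.0201 2.0401]
A−BK = [-0.7507 1.5014; 4.2407 -8.4814]
AᵀP(A−BK) = [1.5931 -3.1862; -3.1862 6.3725]
P' = Q + AᵀP(A−BK) = [6.5931 -6.1862; -6.1862 15.3725]
tr(P') = 21.9656

21.9656


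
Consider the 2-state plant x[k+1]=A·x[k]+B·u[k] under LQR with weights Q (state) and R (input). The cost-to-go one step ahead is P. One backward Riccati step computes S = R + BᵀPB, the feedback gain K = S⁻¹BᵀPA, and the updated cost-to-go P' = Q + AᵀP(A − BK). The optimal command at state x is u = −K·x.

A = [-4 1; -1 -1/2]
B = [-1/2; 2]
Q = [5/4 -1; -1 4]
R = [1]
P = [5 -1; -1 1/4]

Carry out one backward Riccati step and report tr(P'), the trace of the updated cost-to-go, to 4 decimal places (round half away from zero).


23.7530

BᵀP = [-4.5000 1.0000]
S = R + BᵀPB = [1] + [4.2500] = [5.2500]
BᵀPA = [17.0000 -5.0000]
K = S⁻¹·BᵀPA = [3.2381 -0.9524]
A−BK = [-2.3810 0.5238; -7.4762 1.4048]
AᵀP(A−BK) = [17.2024 -4.6845; -4.6845 1.3006]
P' = Q + AᵀP(A−BK) = [18.4524 -5.6845; -5.6845 5.3006]
tr(P') = 23.7530


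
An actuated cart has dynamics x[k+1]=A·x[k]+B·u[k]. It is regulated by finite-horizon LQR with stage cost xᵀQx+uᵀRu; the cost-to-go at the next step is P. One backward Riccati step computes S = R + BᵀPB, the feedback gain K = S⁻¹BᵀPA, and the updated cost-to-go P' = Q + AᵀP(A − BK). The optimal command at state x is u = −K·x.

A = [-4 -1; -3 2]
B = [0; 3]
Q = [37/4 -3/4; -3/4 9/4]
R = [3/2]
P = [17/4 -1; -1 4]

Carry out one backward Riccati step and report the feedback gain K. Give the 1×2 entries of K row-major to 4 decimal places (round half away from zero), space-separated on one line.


BᵀP = [-3.0000 12.0000]
S = R + BᵀPB = [3/2] + [36.0000] = [37.5000]
BᵀPA = [-24.0000 27.0000]
K = S⁻¹·BᵀPA = [-0.6400 0.7200]
A−BK = [-4.0000 -1.0000; -1.0800 -0.1600]
AᵀP(A−BK) = [64.6400 15.2800; 15.2800 4.8100]
P' = Q + AᵀP(A−BK) = [73.8900 14.5300; 14.5300 7.0600]
tr(P') = 80.9500

-0.6400 0.7200


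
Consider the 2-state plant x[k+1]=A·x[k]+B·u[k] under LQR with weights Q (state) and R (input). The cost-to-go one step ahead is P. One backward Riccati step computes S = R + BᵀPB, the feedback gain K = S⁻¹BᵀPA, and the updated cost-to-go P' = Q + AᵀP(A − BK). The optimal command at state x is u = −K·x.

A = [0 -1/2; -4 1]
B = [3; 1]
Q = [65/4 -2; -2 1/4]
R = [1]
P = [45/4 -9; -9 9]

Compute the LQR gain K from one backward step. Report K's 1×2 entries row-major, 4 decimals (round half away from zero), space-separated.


1.2576 -0.5306

BᵀP = [24.7500 -18.0000]
S = R + BᵀPB = [1] + [56.2500] = [57.2500]
BᵀPA = [72.0000 -30.3750]
K = S⁻¹·BᵀPA = [1.2576 -0.5306]
A−BK = [-3.7729 1.0917; -5.2576 1.5306]
AᵀP(A−BK) = [53.4498 -15.7991; -15.7991 4.6965]
P' = Q + AᵀP(A−BK) = [69.6998 -17.7991; -17.7991 4.9465]
tr(P') = 74.6463


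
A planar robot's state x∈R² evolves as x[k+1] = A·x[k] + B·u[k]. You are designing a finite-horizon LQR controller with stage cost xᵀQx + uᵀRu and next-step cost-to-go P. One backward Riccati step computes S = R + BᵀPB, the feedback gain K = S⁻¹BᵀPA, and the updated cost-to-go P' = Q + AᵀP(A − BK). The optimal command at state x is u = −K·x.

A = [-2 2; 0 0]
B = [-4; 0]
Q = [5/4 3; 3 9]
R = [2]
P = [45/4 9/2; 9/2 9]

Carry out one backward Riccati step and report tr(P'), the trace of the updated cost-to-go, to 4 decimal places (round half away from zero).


BᵀP = [-45.0000 -18.0000]
S = R + BᵀPB = [2] + [180.0000] = [182.0000]
BᵀPA = [90.0000 -90.0000]
K = S⁻¹·BᵀPA = [0.4945 -0.4945]
A−BK = [-0.0220 0.0220; 0.0000 0.0000]
AᵀP(A−BK) = [0.4945 -0.4945; -0.4945 0.4945]
P' = Q + AᵀP(A−BK) = [1.7445 2.5055; 2.5055 9.4945]
tr(P') = 11.2390

11.2390


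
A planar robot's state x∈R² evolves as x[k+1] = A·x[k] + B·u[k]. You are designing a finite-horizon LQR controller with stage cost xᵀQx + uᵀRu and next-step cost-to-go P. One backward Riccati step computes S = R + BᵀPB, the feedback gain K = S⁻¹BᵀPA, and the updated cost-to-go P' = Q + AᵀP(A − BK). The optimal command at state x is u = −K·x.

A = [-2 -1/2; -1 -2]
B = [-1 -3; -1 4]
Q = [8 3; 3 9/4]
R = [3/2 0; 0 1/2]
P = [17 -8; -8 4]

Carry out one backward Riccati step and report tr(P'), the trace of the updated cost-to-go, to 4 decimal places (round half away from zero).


11.6646

BᵀP = [-9.0000 4.0000; -83.0000 40.0000]
S = R + BᵀPB = [3/2 0; 0 1/2] + [5.0000 43.0000; 43.0000 409.0000] = [6.5000 43.0000; 43.0000 409.5000]
BᵀPA = [14.0000 -3.5000; 126.0000 -38.5000]
K = S⁻¹·BᵀPA = [0.3876 0.2735; 0.2670 -0.1227]
A−BK = [-0.8114 -0.5947; -1.6804 -1.2356]
AᵀP(A−BK) = [0.9326 0.6358; 0.6358 0.4819]
P' = Q + AᵀP(A−BK) = [8.9326 3.6358; 3.6358 2.7319]
tr(P') = 11.6646


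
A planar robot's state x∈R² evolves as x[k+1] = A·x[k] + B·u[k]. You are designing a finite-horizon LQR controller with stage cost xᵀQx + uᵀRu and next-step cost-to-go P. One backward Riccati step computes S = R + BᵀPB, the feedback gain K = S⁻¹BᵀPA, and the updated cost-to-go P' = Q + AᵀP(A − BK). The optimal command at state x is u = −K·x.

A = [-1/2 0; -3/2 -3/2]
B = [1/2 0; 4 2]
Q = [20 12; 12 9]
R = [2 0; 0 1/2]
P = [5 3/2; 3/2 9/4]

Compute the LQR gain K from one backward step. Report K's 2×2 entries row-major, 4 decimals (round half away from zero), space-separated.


BᵀP = [8.5000 9.7500; 3.0000 4.5000]
S = R + BᵀPB = [2 0; 0 1/2] + [43.2500 19.5000; 19.5000 9.0000] = [45.2500 19.5000; 19.5000 9.5000]
BᵀPA = [-18.8750 -14.6250; -8.2500 -6.7500]
K = S⁻¹·BᵀPA = [-0.3715 -0.1474; -0.1058 -0.4081]
A−BK = [-0.3142 0.0737; 0.1977 -0.0945]
AᵀP(A−BK) = [0.6770 0.0397; 0.0397 0.1530]
P' = Q + AᵀP(A−BK) = [20.6770 12.0397; 12.0397 9.1530]
tr(P') = 29.8300

-0.3715 -0.1474 -0.1058 -0.4081


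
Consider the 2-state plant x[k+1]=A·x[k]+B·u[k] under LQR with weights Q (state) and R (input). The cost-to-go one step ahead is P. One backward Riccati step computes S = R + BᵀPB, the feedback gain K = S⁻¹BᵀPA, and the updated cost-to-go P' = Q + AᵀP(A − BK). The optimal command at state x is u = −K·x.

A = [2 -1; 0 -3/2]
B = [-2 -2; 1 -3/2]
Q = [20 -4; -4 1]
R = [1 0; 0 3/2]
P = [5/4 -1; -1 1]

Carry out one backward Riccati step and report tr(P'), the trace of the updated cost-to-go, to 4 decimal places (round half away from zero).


21.7734

BᵀP = [-3.5000 3.0000; -1.0000 0.5000]
S = R + BᵀPB = [1 0; 0 3/2] + [10.0000 2.5000; 2.5000 1.2500] = [11.0000 2.5000; 2.5000 2.7500]
BᵀPA = [-7.0000 -1.0000; -2.0000 0.2500]
K = S⁻¹·BᵀPA = [-0.5938 -0.1406; -0.1875 0.2188]
A−BK = [0.4375 -0.8438; 0.3125 -1.0313]
AᵀP(A−BK) = [0.4688 -0.0469; -0.0469 0.3047]
P' = Q + AᵀP(A−BK) = [20.4688 -4.0469; -4.0469 1.3047]
tr(P') = 21.7734


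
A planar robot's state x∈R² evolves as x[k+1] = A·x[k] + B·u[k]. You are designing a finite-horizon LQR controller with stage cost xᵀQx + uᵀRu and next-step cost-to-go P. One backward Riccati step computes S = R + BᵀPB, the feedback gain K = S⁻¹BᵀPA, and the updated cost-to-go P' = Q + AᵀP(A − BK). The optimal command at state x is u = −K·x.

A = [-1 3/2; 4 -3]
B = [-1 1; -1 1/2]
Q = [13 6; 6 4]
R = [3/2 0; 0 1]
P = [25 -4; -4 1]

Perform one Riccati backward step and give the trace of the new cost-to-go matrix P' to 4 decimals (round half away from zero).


38.1066

BᵀP = [-21.0000 3.0000; 23.0000 -3.5000]
S = R + BᵀPB = [3/2 0; 0 1] + [18.0000 -19.5000; -19.5000 21.2500] = [19.5000 -19.5000; -19.5000 22.2500]
BᵀPA = [33.0000 -40.5000; -37.0000 45.0000]
K = S⁻¹·BᵀPA = [0.2378 -0.4406; -1.4545 1.6364]
A−BK = [0.6923 -0.5769; 4.9650 -4.2587]
AᵀP(A−BK) = [11.3357 -10.4161; -10.4161 9.7710]
P' = Q + AᵀP(A−BK) = [24.3357 -4.4161; -4.4161 13.7710]
tr(P') = 38.1066


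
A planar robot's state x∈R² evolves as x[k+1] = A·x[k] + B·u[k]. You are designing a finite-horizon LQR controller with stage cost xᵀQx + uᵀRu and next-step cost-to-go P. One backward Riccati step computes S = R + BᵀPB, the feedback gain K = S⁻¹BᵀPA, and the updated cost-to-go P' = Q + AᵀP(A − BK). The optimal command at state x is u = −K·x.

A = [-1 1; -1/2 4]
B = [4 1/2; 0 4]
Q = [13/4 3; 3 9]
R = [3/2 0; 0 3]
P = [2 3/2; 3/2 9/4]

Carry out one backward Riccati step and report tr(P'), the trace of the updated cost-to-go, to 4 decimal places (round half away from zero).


15.0318

BᵀP = [8.0000 6.0000; 7.0000 9.7500]
S = R + BᵀPB = [3/2 0; 0 3] + [32.0000 28.0000; 28.0000 42.5000] = [33.5000 28.0000; 28.0000 45.5000]
BᵀPA = [-11.0000 32.0000; -11.8750 46.0000]
K = S⁻¹·BᵀPA = [-0.2270 0.2270; -0.1213 0.8713]
A−BK = [-0.0315 -0.3435; -0.0147 0.5147]
AᵀP(A−BK) = [0.1253 -0.4065; -0.4065 2.6565]
P' = Q + AᵀP(A−BK) = [3.3753 2.5935; 2.5935 11.6565]
tr(P') = 15.0318


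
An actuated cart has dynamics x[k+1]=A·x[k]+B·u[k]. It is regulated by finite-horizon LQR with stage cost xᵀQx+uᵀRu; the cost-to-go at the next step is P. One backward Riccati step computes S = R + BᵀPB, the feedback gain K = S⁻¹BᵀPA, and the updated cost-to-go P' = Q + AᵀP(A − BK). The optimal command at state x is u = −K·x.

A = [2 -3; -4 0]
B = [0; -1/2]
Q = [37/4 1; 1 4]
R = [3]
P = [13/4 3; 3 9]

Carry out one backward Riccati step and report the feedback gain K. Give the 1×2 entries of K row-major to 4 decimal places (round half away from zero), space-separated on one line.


2.8571 0.8571

BᵀP = [-1.5000 -4.5000]
S = R + BᵀPB = [3] + [2.2500] = [5.2500]
BᵀPA = [15.0000 4.5000]
K = S⁻¹·BᵀPA = [2.8571 0.8571]
A−BK = [2.0000 -3.0000; -2.5714 0.4286]
AᵀP(A−BK) = [66.1429 3.6429; 3.6429 25.3929]
P' = Q + AᵀP(A−BK) = [75.3929 4.6429; 4.6429 29.3929]
tr(P') = 104.7857


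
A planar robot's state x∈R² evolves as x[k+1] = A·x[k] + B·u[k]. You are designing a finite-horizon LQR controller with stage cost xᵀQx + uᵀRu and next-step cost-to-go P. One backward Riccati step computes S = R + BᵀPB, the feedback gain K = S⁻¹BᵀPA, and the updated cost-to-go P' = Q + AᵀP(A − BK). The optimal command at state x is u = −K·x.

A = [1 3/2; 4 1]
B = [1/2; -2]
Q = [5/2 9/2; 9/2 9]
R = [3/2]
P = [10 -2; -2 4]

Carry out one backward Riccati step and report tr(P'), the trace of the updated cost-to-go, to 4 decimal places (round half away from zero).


58.7813

BᵀP = [9.0000 -9.0000]
S = R + BᵀPB = [3/2] + [22.5000] = [24.0000]
BᵀPA = [-27.0000 4.5000]
K = S⁻¹·BᵀPA = [-1.1250 0.1875]
A−BK = [1.5625 1.4063; 1.7500 1.3750]
AᵀP(A−BK) = [27.6250 22.0625; 22.0625 19.6563]
P' = Q + AᵀP(A−BK) = [30.1250 26.5625; 26.5625 28.6563]
tr(P') = 58.7813


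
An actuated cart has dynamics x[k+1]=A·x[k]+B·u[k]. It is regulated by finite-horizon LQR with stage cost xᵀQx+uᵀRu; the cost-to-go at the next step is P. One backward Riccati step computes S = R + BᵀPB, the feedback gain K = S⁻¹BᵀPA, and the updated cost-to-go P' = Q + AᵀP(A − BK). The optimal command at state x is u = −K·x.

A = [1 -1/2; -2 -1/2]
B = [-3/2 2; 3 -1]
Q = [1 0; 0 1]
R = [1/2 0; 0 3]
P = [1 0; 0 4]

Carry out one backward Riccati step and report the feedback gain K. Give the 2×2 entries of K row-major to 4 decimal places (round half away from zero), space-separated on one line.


-0.6484 -0.2124 0.0248 -0.1988

BᵀP = [-1.5000 12.0000; 2.0000 -4.0000]
S = R + BᵀPB = [1/2 0; 0 3] + [38.2500 -15.0000; -15.0000 8.0000] = [38.7500 -15.0000; -15.0000 11.0000]
BᵀPA = [-25.5000 -5.2500; 10.0000 1.0000]
K = S⁻¹·BᵀPA = [-0.6484 -0.2124; 0.0248 -0.1988]
A−BK = [-0.0224 -0.4211; -0.0298 -0.0615]
AᵀP(A−BK) = [0.2161 0.0708; 0.0708 0.3335]
P' = Q + AᵀP(A−BK) = [1.2161 0.0708; 0.0708 1.3335]
tr(P') = 2.5497


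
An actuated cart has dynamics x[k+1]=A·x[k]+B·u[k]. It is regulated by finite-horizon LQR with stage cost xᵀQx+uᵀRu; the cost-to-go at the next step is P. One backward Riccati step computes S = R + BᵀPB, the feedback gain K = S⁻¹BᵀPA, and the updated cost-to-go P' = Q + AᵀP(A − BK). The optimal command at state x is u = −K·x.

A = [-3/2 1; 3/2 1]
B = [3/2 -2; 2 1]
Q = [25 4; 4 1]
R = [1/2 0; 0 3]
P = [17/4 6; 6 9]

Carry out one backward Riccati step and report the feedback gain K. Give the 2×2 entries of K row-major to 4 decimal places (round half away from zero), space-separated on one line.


BᵀP = [18.3750 27.0000; -2.5000 -3.0000]
S = R + BᵀPB = [1/2 0; 0 3] + [81.5625 -9.7500; -9.7500 2.0000] = [82.0625 -9.7500; -9.7500 5.0000]
BᵀPA = [12.9375 45.3750; -0.7500 -5.5000]
K = S⁻¹·BᵀPA = [0.1820 0.5496; 0.2049 -0.0284]
A−BK = [-1.3632 0.1190; 0.9311 -0.0708]
AᵀP(A−BK) = [0.6116 -0.0062; -0.0062 0.1576]
P' = Q + AᵀP(A−BK) = [25.6116 3.9938; 3.9938 1.1576]
tr(P') = 26.7692

0.1820 0.5496 0.2049 -0.0284


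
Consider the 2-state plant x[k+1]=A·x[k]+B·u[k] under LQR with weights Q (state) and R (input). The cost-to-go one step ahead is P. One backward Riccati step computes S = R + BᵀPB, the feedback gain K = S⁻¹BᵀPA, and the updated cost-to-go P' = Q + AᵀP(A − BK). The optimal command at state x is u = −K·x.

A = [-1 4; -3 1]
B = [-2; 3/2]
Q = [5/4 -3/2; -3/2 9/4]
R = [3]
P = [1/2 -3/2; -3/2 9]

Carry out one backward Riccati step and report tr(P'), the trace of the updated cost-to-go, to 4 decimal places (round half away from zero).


BᵀP = [-3.2500 16.5000]
S = R + BᵀPB = [3] + [31.2500] = [34.2500]
BᵀPA = [-46.2500 3.5000]
K = S⁻¹·BᵀPA = [-1.3504 0.1022]
A−BK = [-3.7007 4.2044; -0.9745 0.8467]
AᵀP(A−BK) = [10.0456 -4.7737; -4.7737 4.6423]
P' = Q + AᵀP(A−BK) = [11.2956 -6.2737; -6.2737 6.8923]
tr(P') = 18.1880

18.1880


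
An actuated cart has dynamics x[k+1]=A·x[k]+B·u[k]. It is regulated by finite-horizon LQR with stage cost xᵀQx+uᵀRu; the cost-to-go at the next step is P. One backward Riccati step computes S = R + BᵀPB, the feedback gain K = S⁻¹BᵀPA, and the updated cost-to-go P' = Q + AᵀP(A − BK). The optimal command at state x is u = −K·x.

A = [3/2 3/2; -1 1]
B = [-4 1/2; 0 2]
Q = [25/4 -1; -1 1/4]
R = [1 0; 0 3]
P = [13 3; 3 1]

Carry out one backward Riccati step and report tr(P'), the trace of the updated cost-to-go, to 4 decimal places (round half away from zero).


BᵀP = [-52.0000 -12.0000; 12.5000 3.5000]
S = R + BᵀPB = [1 0; 0 3] + [208.0000 -50.0000; -50.0000 13.2500] = [209.0000 -50.0000; -50.0000 16.2500]
BᵀPA = [-66.0000 -90.0000; 15.2500 22.2500]
K = S⁻¹·BᵀPA = [-0.3459 -0.3905; -0.1258 0.1676]
A−BK = [0.1794 -0.1459; -0.7484 0.6647]
AᵀP(A−BK) = [0.3400 -0.0806; -0.0806 0.3735]
P' = Q + AᵀP(A−BK) = [6.5900 -1.0806; -1.0806 0.6235]
tr(P') = 7.2135

7.2135


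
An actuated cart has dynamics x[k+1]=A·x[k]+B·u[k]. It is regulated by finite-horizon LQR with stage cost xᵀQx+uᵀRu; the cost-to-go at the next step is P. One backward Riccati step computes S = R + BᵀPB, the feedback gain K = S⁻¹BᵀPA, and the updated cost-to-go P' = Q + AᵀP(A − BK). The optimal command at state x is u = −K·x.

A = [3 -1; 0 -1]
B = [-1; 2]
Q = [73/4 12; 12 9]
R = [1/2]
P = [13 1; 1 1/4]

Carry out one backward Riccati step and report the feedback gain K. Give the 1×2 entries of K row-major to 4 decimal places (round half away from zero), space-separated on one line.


BᵀP = [-11.0000 -0.5000]
S = R + BᵀPB = [1/2] + [10.0000] = [10.5000]
BᵀPA = [-33.0000 11.5000]
K = S⁻¹·BᵀPA = [-3.1429 1.0952]
A−BK = [-0.1429 0.0952; 6.2857 -3.1905]
AᵀP(A−BK) = [13.2857 -5.8571; -5.8571 2.6548]
P' = Q + AᵀP(A−BK) = [31.5357 6.1429; 6.1429 11.6548]
tr(P') = 43.1905

-3.1429 1.0952


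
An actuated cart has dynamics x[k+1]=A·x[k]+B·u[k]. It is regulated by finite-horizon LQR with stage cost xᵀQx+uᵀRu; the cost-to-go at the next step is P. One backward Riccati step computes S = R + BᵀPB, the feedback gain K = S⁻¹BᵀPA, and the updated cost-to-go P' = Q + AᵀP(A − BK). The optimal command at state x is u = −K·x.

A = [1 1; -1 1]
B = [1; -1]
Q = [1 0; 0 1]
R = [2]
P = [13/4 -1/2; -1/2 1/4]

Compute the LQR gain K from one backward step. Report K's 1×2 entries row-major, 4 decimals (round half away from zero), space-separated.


0.6923 0.4615

BᵀP = [3.7500 -0.7500]
S = R + BᵀPB = [2] + [4.5000] = [6.5000]
BᵀPA = [4.5000 3.0000]
K = S⁻¹·BᵀPA = [0.6923 0.4615]
A−BK = [0.3077 0.5385; -0.3077 1.4615]
AᵀP(A−BK) = [1.3846 0.9231; 0.9231 1.1154]
P' = Q + AᵀP(A−BK) = [2.3846 0.9231; 0.9231 2.1154]
tr(P') = 4.5000


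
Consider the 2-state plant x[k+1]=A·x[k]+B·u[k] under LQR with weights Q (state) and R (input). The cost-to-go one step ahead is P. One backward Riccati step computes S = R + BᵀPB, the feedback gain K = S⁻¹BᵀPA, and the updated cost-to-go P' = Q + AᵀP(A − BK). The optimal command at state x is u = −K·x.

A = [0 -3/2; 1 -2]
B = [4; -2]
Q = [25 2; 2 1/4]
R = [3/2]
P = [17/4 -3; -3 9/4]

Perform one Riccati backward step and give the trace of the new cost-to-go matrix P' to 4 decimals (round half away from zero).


BᵀP = [23.0000 -16.5000]
S = R + BᵀPB = [3/2] + [125.0000] = [126.5000]
BᵀPA = [-16.5000 -1.5000]
K = S⁻¹·BᵀPA = [-0.1304 -0.0119]
A−BK = [0.5217 -1.4526; 0.7391 -2.0237]
AᵀP(A−BK) = [0.0978 -0.1957; -0.1957 0.5447]
P' = Q + AᵀP(A−BK) = [25.0978 1.8043; 1.8043 0.7947]
tr(P') = 25.8925

25.8925


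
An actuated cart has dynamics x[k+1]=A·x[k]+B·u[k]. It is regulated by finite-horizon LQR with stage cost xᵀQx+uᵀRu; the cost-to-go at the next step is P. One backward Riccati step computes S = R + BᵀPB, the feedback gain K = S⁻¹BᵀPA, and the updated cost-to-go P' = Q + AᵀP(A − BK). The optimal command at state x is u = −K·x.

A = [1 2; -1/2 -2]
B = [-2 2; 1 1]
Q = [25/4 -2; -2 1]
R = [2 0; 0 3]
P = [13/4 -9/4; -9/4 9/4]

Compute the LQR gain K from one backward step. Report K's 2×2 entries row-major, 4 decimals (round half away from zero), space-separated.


BᵀP = [-8.7500 6.7500; 4.2500 -2.2500]
S = R + BᵀPB = [2 0; 0 3] + [24.2500 -10.7500; -10.7500 6.2500] = [26.2500 -10.7500; -10.7500 9.2500]
BᵀPA = [-12.1250 -31.0000; 5.3750 13.0000]
K = S⁻¹·BᵀPA = [-0.4273 -1.1552; 0.0845 0.0629]
A−BK = [-0.0236 -0.4361; -0.1572 -0.9077]
AᵀP(A−BK) = [0.4273 1.1552; 1.1552 3.3713]
P' = Q + AᵀP(A−BK) = [6.6773 -0.8448; -0.8448 4.3713]
tr(P') = 11.0486

-0.4273 -1.1552 0.0845 0.0629


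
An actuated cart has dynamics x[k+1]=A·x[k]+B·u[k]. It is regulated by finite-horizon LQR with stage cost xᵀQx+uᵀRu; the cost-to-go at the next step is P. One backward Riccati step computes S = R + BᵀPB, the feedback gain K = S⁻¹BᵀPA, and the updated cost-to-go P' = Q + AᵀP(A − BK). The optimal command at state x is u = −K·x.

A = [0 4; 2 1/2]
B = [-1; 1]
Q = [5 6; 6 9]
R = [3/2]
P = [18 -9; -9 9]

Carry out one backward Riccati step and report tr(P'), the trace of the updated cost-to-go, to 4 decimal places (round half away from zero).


65.6048

BᵀP = [-27.0000 18.0000]
S = R + BᵀPB = [3/2] + [45.0000] = [46.5000]
BᵀPA = [36.0000 -99.0000]
K = S⁻¹·BᵀPA = [0.7742 -2.1290]
A−BK = [0.7742 1.8710; 1.2258 2.6290]
AᵀP(A−BK) = [8.1290 13.6452; 13.6452 43.4758]
P' = Q + AᵀP(A−BK) = [13.1290 19.6452; 19.6452 52.4758]
tr(P') = 65.6048


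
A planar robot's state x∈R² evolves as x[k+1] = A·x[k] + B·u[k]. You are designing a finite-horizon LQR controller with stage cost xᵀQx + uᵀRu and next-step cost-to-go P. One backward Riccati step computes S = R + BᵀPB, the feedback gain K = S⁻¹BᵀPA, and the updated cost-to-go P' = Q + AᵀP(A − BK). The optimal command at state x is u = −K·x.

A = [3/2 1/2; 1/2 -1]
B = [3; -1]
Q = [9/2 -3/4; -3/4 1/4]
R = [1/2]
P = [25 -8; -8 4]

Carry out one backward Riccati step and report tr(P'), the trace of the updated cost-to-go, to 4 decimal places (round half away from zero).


BᵀP = [83.0000 -28.0000]
S = R + BᵀPB = [1/2] + [277.0000] = [277.5000]
BᵀPA = [110.5000 69.5000]
K = S⁻¹·BᵀPA = [0.3982 0.2505]
A−BK = [0.3054 -0.2514; 0.8982 -0.7495]
AᵀP(A−BK) = [1.2491 -0.9248; -0.9248 0.8437]
P' = Q + AᵀP(A−BK) = [5.7491 -1.6748; -1.6748 1.0937]
tr(P') = 6.8428

6.8428


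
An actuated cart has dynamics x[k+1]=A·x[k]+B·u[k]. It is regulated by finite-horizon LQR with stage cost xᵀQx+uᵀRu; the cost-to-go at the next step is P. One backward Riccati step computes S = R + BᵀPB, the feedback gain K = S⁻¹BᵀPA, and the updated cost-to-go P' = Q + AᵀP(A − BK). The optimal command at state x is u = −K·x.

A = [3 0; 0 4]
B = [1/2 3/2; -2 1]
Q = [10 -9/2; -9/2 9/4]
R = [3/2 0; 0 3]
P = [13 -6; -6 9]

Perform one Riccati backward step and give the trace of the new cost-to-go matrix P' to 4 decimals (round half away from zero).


BᵀP = [18.5000 -21.0000; 13.5000 0.0000]
S = R + BᵀPB = [3/2 0; 0 3] + [51.2500 6.7500; 6.7500 20.2500] = [52.7500 6.7500; 6.7500 23.2500]
BᵀPA = [55.5000 -84.0000; 40.5000 0.0000]
K = S⁻¹·BᵀPA = [0.8612 -1.6539; 1.4919 0.4802]
A−BK = [0.3315 0.1067; 0.2305 0.2121]
AᵀP(A−BK) = [8.7799 0.3430; 0.3430 5.0759]
P' = Q + AᵀP(A−BK) = [18.7799 -4.1570; -4.1570 7.3259]
tr(P') = 26.1058

26.1058


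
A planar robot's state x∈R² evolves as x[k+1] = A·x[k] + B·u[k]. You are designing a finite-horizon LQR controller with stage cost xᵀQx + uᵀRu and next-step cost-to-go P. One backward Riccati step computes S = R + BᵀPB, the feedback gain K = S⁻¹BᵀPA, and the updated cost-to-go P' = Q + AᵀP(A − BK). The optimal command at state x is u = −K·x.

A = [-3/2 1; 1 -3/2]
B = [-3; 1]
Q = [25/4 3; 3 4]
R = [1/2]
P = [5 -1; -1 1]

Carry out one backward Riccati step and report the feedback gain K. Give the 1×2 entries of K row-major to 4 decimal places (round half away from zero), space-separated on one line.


0.5333 -0.4190

BᵀP = [-16.0000 4.0000]
S = R + BᵀPB = [1/2] + [52.0000] = [52.5000]
BᵀPA = [28.0000 -22.0000]
K = S⁻¹·BᵀPA = [0.5333 -0.4190]
A−BK = [0.1000 -0.2571; 0.4667 -1.0810]
AᵀP(A−BK) = [0.3167 -0.5167; -0.5167 1.0310]
P' = Q + AᵀP(A−BK) = [6.5667 2.4833; 2.4833 5.0310]
tr(P') = 11.5976


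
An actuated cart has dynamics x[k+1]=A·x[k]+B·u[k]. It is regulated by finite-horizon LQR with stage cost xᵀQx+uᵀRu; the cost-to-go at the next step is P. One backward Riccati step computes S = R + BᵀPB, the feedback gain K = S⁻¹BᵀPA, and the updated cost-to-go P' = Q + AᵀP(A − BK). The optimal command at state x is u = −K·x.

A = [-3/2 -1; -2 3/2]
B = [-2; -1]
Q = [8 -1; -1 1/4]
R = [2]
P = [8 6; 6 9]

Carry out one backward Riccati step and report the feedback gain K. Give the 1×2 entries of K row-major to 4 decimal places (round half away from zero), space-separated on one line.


1.1194 -0.1418

BᵀP = [-22.0000 -21.0000]
S = R + BᵀPB = [2] + [65.0000] = [67.0000]
BᵀPA = [75.0000 -9.5000]
K = S⁻¹·BᵀPA = [1.1194 -0.1418]
A−BK = [0.7388 -1.2836; -0.8806 1.3582]
AᵀP(A−BK) = [6.0448 -5.8657; -5.8657 8.9030]
P' = Q + AᵀP(A−BK) = [14.0448 -6.8657; -6.8657 9.1530]
tr(P') = 23.1978


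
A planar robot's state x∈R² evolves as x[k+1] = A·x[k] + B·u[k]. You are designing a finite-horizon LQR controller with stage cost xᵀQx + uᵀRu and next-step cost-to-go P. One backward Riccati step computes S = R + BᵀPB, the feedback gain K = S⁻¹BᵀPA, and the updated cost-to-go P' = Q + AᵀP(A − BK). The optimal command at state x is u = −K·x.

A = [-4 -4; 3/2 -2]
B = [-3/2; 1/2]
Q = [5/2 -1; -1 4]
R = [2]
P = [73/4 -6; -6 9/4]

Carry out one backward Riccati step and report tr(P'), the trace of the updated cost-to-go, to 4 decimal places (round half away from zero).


30.7281

BᵀP = [-30.3750 10.1250]
S = R + BᵀPB = [2] + [50.6250] = [52.6250]
BᵀPA = [136.6875 101.2500]
K = S⁻¹·BᵀPA = [2.5974 1.9240]
A−BK = [-0.1039 -1.1140; 0.2013 -2.9620]
AᵀP(A−BK) = [14.0321 10.2645; 10.2645 10.1960]
P' = Q + AᵀP(A−BK) = [16.5321 9.2645; 9.2645 14.1960]
tr(P') = 30.7281


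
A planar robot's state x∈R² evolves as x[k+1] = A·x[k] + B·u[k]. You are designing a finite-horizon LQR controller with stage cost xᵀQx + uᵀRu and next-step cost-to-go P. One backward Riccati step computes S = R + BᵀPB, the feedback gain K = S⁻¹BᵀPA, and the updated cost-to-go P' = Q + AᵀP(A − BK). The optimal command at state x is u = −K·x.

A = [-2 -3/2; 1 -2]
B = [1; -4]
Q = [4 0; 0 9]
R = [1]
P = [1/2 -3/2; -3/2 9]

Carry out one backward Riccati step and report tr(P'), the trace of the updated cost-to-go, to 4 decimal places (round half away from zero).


14.9008

BᵀP = [6.5000 -37.5000]
S = R + BᵀPB = [1] + [156.5000] = [157.5000]
BᵀPA = [-50.5000 65.2500]
K = S⁻¹·BᵀPA = [-0.3206 0.4143]
A−BK = [-1.6794 -1.9143; -0.2825 -0.3429]
AᵀP(A−BK) = [0.8079 0.6714; 0.6714 1.0929]
P' = Q + AᵀP(A−BK) = [4.8079 0.6714; 0.6714 10.0929]
tr(P') = 14.9008


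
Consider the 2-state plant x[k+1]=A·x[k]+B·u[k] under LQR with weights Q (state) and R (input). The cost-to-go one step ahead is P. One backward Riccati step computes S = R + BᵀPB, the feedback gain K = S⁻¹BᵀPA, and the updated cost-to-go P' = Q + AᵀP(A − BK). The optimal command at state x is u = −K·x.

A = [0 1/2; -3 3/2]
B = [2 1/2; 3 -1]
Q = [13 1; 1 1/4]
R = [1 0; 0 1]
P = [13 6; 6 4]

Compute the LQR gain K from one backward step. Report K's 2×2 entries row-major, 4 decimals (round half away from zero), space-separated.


BᵀP = [44.0000 24.0000; 0.5000 -1.0000]
S = R + BᵀPB = [1 0; 0 1] + [160.0000 -2.0000; -2.0000 1.2500] = [161.0000 -2.0000; -2.0000 2.2500]
BᵀPA = [-72.0000 58.0000; 3.0000 -1.2500]
K = S⁻¹·BᵀPA = [-0.4355 0.3573; 0.9463 -0.2380]
A−BK = [0.3978 -0.0956; -0.7474 0.1902]
AᵀP(A−BK) = [1.8088 -0.5611; -0.5611 0.2296]
P' = Q + AᵀP(A−BK) = [14.8088 0.4389; 0.4389 0.4796]
tr(P') = 15.2884

-0.4355 0.3573 0.9463 -0.2380


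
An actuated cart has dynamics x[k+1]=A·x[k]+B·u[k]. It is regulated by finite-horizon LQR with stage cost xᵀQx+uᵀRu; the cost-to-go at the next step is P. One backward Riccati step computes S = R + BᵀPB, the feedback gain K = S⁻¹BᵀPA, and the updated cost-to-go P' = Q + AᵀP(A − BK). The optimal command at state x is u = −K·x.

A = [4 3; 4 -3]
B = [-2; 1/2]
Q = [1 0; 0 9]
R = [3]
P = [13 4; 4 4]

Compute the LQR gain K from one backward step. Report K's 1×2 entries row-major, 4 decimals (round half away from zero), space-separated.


BᵀP = [-24.0000 -6.0000]
S = R + BᵀPB = [3] + [45.0000] = [48.0000]
BᵀPA = [-120.0000 -54.0000]
K = S⁻¹·BᵀPA = [-2.5000 -1.1250]
A−BK = [-1.0000 0.7500; 5.2500 -2.4375]
AᵀP(A−BK) = [100.0000 -27.0000; -27.0000 20.2500]
P' = Q + AᵀP(A−BK) = [101.0000 -27.0000; -27.0000 29.2500]
tr(P') = 130.2500

-2.5000 -1.1250


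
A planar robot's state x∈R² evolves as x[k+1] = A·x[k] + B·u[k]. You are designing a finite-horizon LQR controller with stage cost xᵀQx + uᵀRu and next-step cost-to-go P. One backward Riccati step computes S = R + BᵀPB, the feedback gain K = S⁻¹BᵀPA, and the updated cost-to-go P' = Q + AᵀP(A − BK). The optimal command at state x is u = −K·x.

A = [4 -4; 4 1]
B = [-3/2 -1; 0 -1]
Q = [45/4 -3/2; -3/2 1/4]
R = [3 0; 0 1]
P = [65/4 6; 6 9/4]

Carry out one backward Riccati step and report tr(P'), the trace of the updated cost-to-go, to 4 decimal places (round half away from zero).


27.9021

BᵀP = [-24.3750 -9.0000; -22.2500 -8.2500]
S = R + BᵀPB = [3 0; 0 1] + [36.5625 33.3750; 33.3750 30.5000] = [39.5625 33.3750; 33.3750 31.5000]
BᵀPA = [-133.5000 88.5000; -122.0000 80.7500]
K = S⁻¹·BᵀPA = [-1.0089 0.7007; -2.8041 1.8211]
A−BK = [-0.3174 -1.1279; 1.1959 2.8211]
AᵀP(A−BK) = [11.2164 -7.2844; -7.2844 5.1856]
P' = Q + AᵀP(A−BK) = [22.4664 -8.7844; -8.7844 5.4356]
tr(P') = 27.9021


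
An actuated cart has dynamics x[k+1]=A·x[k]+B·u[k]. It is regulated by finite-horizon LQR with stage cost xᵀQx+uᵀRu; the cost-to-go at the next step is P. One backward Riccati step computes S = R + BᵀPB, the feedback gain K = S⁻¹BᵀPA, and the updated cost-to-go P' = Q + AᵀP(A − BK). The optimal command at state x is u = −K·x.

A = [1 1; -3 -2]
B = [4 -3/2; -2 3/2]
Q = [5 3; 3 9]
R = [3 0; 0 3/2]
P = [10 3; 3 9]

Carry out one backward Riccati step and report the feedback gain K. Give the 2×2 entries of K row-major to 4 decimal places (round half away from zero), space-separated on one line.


-0.6240 -0.2832 -2.4371 -1.4795

BᵀP = [34.0000 -6.0000; -10.5000 9.0000]
S = R + BᵀPB = [3 0; 0 3/2] + [148.0000 -60.0000; -60.0000 29.2500] = [151.0000 -60.0000; -60.0000 30.7500]
BᵀPA = [52.0000 46.0000; -37.5000 -28.5000]
K = S⁻¹·BᵀPA = [-0.6240 -0.2832; -2.4371 -1.4795]
A−BK = [-0.1596 -0.0863; -0.5924 -0.3472]
AᵀP(A−BK) = [14.0575 8.2473; 8.2473 4.8634]
P' = Q + AᵀP(A−BK) = [19.0575 11.2473; 11.2473 13.8634]
tr(P') = 32.9209


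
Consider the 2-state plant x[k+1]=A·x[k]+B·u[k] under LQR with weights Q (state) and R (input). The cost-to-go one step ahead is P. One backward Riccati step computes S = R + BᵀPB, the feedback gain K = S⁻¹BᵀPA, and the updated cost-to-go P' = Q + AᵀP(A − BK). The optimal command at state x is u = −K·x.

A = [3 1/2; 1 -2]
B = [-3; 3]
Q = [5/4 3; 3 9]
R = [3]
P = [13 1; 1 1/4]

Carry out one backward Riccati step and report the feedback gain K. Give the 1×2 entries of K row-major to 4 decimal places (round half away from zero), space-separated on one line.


BᵀP = [-36.0000 -2.2500]
S = R + BᵀPB = [3] + [101.2500] = [104.2500]
BᵀPA = [-110.2500 -13.5000]
K = S⁻¹·BᵀPA = [-1.0576 -0.1295]
A−BK = [-0.1727 0.1115; 4.1727 -1.6115]
AᵀP(A−BK) = [6.6547 -0.7770; -0.7770 0.5018]
P' = Q + AᵀP(A−BK) = [7.9047 2.2230; 2.2230 9.5018]
tr(P') = 17.4065

-1.0576 -0.1295
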